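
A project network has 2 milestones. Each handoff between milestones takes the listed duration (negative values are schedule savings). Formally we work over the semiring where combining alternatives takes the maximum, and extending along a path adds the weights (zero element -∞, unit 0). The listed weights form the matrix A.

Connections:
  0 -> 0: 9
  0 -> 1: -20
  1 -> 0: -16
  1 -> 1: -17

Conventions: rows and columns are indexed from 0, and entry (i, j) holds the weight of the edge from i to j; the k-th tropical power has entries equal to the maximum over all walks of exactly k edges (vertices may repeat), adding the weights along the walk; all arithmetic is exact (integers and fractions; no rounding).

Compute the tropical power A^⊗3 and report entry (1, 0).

A^⊗2:
  [18, -11]
  [-7, -34]
A^⊗3:
  [27, -2]
  [2, -27]
Key observation: the optimum is the walk 1->0->0->0, with weight (-16) + 9 + 9 = 2.
Optimal value attained by: walk 1->0->0->0.
Answer: (A^⊗3)[1][0] = 2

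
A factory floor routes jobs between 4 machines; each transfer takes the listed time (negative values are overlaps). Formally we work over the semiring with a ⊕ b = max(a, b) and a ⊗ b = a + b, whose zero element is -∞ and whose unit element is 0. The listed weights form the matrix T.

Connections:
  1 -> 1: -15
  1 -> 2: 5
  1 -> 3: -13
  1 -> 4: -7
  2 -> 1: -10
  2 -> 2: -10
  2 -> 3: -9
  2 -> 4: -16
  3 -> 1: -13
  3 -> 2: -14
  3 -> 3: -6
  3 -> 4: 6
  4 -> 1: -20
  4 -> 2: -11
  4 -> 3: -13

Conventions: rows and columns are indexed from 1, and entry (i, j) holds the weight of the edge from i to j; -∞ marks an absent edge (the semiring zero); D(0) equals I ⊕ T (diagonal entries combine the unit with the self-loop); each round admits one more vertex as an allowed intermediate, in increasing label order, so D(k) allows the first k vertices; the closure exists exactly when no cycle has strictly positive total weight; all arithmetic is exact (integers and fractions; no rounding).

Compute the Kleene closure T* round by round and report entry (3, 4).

D(0):
  [0, 5, -13, -7]
  [-10, 0, -9, -16]
  [-13, -14, 0, 6]
  [-20, -11, -13, 0]
D(1):
  [0, 5, -13, -7]
  [-10, 0, -9, -16]
  [-13, -8, 0, 6]
  [-20, -11, -13, 0]
D(2):
  [0, 5, -4, -7]
  [-10, 0, -9, -16]
  [-13, -8, 0, 6]
  [-20, -11, -13, 0]
D(3):
  [0, 5, -4, 2]
  [-10, 0, -9, -3]
  [-13, -8, 0, 6]
  [-20, -11, -13, 0]
D(4):
  [0, 5, -4, 2]
  [-10, 0, -9, -3]
  [-13, -5, 0, 6]
  [-20, -11, -13, 0]
Answer: T*[3][4] = 6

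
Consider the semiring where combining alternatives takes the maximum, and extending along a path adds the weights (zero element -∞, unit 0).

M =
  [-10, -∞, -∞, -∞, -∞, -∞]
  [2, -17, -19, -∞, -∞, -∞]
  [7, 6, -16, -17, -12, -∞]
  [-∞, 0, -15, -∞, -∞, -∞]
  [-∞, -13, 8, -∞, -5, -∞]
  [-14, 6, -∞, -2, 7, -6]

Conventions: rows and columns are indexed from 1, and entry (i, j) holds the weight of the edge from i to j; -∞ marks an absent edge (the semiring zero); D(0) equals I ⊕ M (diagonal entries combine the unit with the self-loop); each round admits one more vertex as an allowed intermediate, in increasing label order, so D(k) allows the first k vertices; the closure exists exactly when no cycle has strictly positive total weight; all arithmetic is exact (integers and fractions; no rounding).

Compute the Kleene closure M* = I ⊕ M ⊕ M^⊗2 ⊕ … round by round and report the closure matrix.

D(0):
  [0, -∞, -∞, -∞, -∞, -∞]
  [2, 0, -19, -∞, -∞, -∞]
  [7, 6, 0, -17, -12, -∞]
  [-∞, 0, -15, 0, -∞, -∞]
  [-∞, -13, 8, -∞, 0, -∞]
  [-14, 6, -∞, -2, 7, 0]
D(1):
  [0, -∞, -∞, -∞, -∞, -∞]
  [2, 0, -19, -∞, -∞, -∞]
  [7, 6, 0, -17, -12, -∞]
  [-∞, 0, -15, 0, -∞, -∞]
  [-∞, -13, 8, -∞, 0, -∞]
  [-14, 6, -∞, -2, 7, 0]
D(2):
  [0, -∞, -∞, -∞, -∞, -∞]
  [2, 0, -19, -∞, -∞, -∞]
  [8, 6, 0, -17, -12, -∞]
  [2, 0, -15, 0, -∞, -∞]
  [-11, -13, 8, -∞, 0, -∞]
  [8, 6, -13, -2, 7, 0]
D(3):
  [0, -∞, -∞, -∞, -∞, -∞]
  [2, 0, -19, -36, -31, -∞]
  [8, 6, 0, -17, -12, -∞]
  [2, 0, -15, 0, -27, -∞]
  [16, 14, 8, -9, 0, -∞]
  [8, 6, -13, -2, 7, 0]
D(4):
  [0, -∞, -∞, -∞, -∞, -∞]
  [2, 0, -19, -36, -31, -∞]
  [8, 6, 0, -17, -12, -∞]
  [2, 0, -15, 0, -27, -∞]
  [16, 14, 8, -9, 0, -∞]
  [8, 6, -13, -2, 7, 0]
D(5):
  [0, -∞, -∞, -∞, -∞, -∞]
  [2, 0, -19, -36, -31, -∞]
  [8, 6, 0, -17, -12, -∞]
  [2, 0, -15, 0, -27, -∞]
  [16, 14, 8, -9, 0, -∞]
  [23, 21, 15, -2, 7, 0]
D(6):
  [0, -∞, -∞, -∞, -∞, -∞]
  [2, 0, -19, -36, -31, -∞]
  [8, 6, 0, -17, -12, -∞]
  [2, 0, -15, 0, -27, -∞]
  [16, 14, 8, -9, 0, -∞]
  [23, 21, 15, -2, 7, 0]
Answer: M* = [[0, -∞, -∞, -∞, -∞, -∞], [2, 0, -19, -36, -31, -∞], [8, 6, 0, -17, -12, -∞], [2, 0, -15, 0, -27, -∞], [16, 14, 8, -9, 0, -∞], [23, 21, 15, -2, 7, 0]]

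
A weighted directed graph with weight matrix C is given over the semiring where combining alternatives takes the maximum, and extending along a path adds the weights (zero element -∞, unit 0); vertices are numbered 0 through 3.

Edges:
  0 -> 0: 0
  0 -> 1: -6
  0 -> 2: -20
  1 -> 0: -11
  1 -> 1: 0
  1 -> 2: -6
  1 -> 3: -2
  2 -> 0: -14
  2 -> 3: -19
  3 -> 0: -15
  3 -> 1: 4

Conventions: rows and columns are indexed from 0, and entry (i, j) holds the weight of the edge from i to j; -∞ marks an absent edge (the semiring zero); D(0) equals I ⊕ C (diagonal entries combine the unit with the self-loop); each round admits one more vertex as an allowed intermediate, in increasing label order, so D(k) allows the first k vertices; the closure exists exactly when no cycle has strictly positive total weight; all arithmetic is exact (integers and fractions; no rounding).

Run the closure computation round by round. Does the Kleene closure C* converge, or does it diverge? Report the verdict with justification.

D(0):
  [0, -6, -20, -∞]
  [-11, 0, -6, -2]
  [-14, -∞, 0, -19]
  [-15, 4, -∞, 0]
D(1):
  [0, -6, -20, -∞]
  [-11, 0, -6, -2]
  [-14, -20, 0, -19]
  [-15, 4, -35, 0]
Detection: at round 2, diagonal entry (3, 3) turns strictly positive.
Key observation: the cycle 3->1->3 has total weight 4 + (-2), which is strictly positive.
Answer: DIVERGES — positive cycle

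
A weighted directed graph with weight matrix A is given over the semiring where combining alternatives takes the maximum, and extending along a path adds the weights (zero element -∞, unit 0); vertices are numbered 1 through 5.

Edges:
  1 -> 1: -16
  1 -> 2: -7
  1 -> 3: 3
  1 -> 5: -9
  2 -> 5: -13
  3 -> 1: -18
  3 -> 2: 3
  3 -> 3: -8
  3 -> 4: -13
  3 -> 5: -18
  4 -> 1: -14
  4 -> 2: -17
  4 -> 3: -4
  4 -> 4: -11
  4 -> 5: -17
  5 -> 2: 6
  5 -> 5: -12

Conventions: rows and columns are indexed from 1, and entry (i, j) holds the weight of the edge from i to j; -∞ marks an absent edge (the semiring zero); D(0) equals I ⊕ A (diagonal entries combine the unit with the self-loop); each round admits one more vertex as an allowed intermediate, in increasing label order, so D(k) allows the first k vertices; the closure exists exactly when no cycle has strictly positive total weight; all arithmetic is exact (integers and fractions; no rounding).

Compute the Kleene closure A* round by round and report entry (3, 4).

D(0):
  [0, -7, 3, -∞, -9]
  [-∞, 0, -∞, -∞, -13]
  [-18, 3, 0, -13, -18]
  [-14, -17, -4, 0, -17]
  [-∞, 6, -∞, -∞, 0]
D(1):
  [0, -7, 3, -∞, -9]
  [-∞, 0, -∞, -∞, -13]
  [-18, 3, 0, -13, -18]
  [-14, -17, -4, 0, -17]
  [-∞, 6, -∞, -∞, 0]
D(2):
  [0, -7, 3, -∞, -9]
  [-∞, 0, -∞, -∞, -13]
  [-18, 3, 0, -13, -10]
  [-14, -17, -4, 0, -17]
  [-∞, 6, -∞, -∞, 0]
D(3):
  [0, 6, 3, -10, -7]
  [-∞, 0, -∞, -∞, -13]
  [-18, 3, 0, -13, -10]
  [-14, -1, -4, 0, -14]
  [-∞, 6, -∞, -∞, 0]
D(4):
  [0, 6, 3, -10, -7]
  [-∞, 0, -∞, -∞, -13]
  [-18, 3, 0, -13, -10]
  [-14, -1, -4, 0, -14]
  [-∞, 6, -∞, -∞, 0]
D(5):
  [0, 6, 3, -10, -7]
  [-∞, 0, -∞, -∞, -13]
  [-18, 3, 0, -13, -10]
  [-14, -1, -4, 0, -14]
  [-∞, 6, -∞, -∞, 0]
Answer: A*[3][4] = -13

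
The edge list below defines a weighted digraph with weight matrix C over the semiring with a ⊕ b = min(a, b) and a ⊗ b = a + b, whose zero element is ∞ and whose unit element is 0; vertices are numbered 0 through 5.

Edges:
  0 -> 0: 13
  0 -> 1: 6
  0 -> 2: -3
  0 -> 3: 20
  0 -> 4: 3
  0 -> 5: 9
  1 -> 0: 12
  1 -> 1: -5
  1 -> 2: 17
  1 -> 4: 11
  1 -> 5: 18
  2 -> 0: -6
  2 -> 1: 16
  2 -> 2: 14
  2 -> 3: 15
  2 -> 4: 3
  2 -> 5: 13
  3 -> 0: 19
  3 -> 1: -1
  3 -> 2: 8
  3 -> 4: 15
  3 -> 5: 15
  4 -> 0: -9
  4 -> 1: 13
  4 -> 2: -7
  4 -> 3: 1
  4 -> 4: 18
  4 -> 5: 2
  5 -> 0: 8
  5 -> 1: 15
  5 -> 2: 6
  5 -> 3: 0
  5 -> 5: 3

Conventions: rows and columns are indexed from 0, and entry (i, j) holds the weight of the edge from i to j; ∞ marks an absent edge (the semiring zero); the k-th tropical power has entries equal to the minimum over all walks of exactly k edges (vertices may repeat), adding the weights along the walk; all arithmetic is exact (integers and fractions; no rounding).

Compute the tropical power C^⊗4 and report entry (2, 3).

C^⊗2:
  [-9, 1, -4, 4, 0, 5]
  [2, -10, 4, 12, 6, 13]
  [-6, 0, -9, 4, -3, 3]
  [2, -6, 8, 15, 10, 17]
  [-13, -3, -12, 2, -6, 0]
  [0, -1, 5, 3, 9, 6]
C^⊗3:
  [-10, -4, -12, 1, -6, 0]
  [-3, -15, -1, 7, 1, 8]
  [-15, -5, -10, -2, -6, -1]
  [1, -11, -1, 11, 5, 11]
  [-18, -8, -16, -5, -10, -4]
  [-1, -6, -3, 6, 3, 9]
C^⊗4:
  [-18, -9, -13, -5, -9, -4]
  [-8, -20, -6, 2, -4, 3]
  [-16, -10, -18, -5, -12, -6]
  [-7, -16, -2, 6, 0, 7]
  [-22, -13, -21, -9, -15, -9]
  [-9, -11, -4, 4, 0, 5]
Key observation: the optimum is the walk 2->0->2->4->3, with weight (-6) + (-3) + 3 + 1 = -5.
Optimal value attained by: walk 2->0->2->4->3.
Answer: (C^⊗4)[2][3] = -5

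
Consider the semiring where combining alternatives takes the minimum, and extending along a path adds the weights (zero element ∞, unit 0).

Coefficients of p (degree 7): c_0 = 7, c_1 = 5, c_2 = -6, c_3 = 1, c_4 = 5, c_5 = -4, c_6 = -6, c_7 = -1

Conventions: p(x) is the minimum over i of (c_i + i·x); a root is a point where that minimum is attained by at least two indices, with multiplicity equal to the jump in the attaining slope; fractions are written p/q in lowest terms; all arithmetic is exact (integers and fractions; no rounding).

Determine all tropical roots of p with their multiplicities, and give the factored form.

hull edge (i=0, c=7) to (i=2, c=-6): slope -13/2, span 2
hull edge (i=2, c=-6) to (i=6, c=-6): slope 0, span 4
hull edge (i=6, c=-6) to (i=7, c=-1): slope 5, span 1
Factored form: p(x) = -1 ⊗ (x ⊕ (-5)) ⊗ (x ⊕ 0) ⊗ (x ⊕ 0) ⊗ (x ⊕ 0) ⊗ (x ⊕ 0) ⊗ (x ⊕ 13/2) ⊗ (x ⊕ 13/2)
Answer: roots = -5 (mult 1), 0 (mult 4), 13/2 (mult 2)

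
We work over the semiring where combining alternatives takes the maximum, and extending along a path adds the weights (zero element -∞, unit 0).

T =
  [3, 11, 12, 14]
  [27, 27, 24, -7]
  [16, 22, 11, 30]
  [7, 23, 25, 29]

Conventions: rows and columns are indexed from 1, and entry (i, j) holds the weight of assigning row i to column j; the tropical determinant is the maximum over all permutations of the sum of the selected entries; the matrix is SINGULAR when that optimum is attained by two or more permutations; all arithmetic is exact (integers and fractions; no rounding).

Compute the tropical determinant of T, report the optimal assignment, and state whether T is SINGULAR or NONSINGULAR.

σ = (1, 2, 3, 4): 3 + 27 + 11 + 29 = 70
σ = (1, 2, 4, 3): 3 + 27 + 30 + 25 = 85
σ = (1, 3, 2, 4): 3 + 24 + 22 + 29 = 78
σ = (1, 3, 4, 2): 3 + 24 + 30 + 23 = 80
σ = (1, 4, 2, 3): 3 + (-7) + 22 + 25 = 43
σ = (1, 4, 3, 2): 3 + (-7) + 11 + 23 = 30
σ = (2, 1, 3, 4): 11 + 27 + 11 + 29 = 78
σ = (2, 1, 4, 3): 11 + 27 + 30 + 25 = 93
σ = (2, 3, 1, 4): 11 + 24 + 16 + 29 = 80
σ = (2, 3, 4, 1): 11 + 24 + 30 + 7 = 72
σ = (2, 4, 1, 3): 11 + (-7) + 16 + 25 = 45
σ = (2, 4, 3, 1): 11 + (-7) + 11 + 7 = 22
σ = (3, 1, 2, 4): 12 + 27 + 22 + 29 = 90
σ = (3, 1, 4, 2): 12 + 27 + 30 + 23 = 92
σ = (3, 2, 1, 4): 12 + 27 + 16 + 29 = 84
σ = (3, 2, 4, 1): 12 + 27 + 30 + 7 = 76
σ = (3, 4, 1, 2): 12 + (-7) + 16 + 23 = 44
σ = (3, 4, 2, 1): 12 + (-7) + 22 + 7 = 34
σ = (4, 1, 2, 3): 14 + 27 + 22 + 25 = 88
σ = (4, 1, 3, 2): 14 + 27 + 11 + 23 = 75
σ = (4, 2, 1, 3): 14 + 27 + 16 + 25 = 82
σ = (4, 2, 3, 1): 14 + 27 + 11 + 7 = 59
σ = (4, 3, 1, 2): 14 + 24 + 16 + 23 = 77
σ = (4, 3, 2, 1): 14 + 24 + 22 + 7 = 67
Optimal value attained by: σ = (2, 1, 4, 3).
Answer: det⊕(T) = 93; verdict: NONSINGULAR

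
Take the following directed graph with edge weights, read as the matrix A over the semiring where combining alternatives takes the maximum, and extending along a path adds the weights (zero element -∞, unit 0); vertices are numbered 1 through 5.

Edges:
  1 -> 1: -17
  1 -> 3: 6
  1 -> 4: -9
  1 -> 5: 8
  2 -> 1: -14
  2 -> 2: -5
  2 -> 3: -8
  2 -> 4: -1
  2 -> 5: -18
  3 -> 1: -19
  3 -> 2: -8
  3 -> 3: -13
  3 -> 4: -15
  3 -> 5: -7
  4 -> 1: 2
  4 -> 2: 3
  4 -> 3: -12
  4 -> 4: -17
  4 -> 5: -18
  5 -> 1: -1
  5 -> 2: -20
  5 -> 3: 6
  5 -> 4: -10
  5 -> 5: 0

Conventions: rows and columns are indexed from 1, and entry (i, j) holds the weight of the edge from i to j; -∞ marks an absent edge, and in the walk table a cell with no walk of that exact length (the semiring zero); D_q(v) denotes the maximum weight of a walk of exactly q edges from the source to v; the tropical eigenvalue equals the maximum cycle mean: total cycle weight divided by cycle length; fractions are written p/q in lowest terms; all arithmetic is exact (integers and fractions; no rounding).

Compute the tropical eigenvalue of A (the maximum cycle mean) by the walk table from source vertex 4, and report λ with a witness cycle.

q=0: [-∞, -∞, -∞, 0, -∞]
q=1: [2, 3, -12, -17, -18]
q=2: [-11, -2, 8, 2, 10]
q=3: [9, 5, 16, 0, 10]
q=4: [9, 8, 16, 4, 17]
q=5: [16, 8, 23, 7, 17]
Optimal cycle mean attained by: cycle 1->5->1, total 8 + (-1), length 2.
Answer: λ = 7/2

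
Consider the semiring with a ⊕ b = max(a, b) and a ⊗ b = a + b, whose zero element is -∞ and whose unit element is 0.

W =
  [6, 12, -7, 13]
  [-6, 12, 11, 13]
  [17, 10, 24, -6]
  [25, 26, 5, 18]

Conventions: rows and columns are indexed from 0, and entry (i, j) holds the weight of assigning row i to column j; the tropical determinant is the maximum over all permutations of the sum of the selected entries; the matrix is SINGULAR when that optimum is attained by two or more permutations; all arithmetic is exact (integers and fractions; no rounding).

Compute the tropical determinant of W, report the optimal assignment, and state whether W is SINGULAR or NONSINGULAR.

σ = (0, 1, 2, 3): 6 + 12 + 24 + 18 = 60
σ = (0, 1, 3, 2): 6 + 12 + (-6) + 5 = 17
σ = (0, 2, 1, 3): 6 + 11 + 10 + 18 = 45
σ = (0, 2, 3, 1): 6 + 11 + (-6) + 26 = 37
σ = (0, 3, 1, 2): 6 + 13 + 10 + 5 = 34
σ = (0, 3, 2, 1): 6 + 13 + 24 + 26 = 69
σ = (1, 0, 2, 3): 12 + (-6) + 24 + 18 = 48
σ = (1, 0, 3, 2): 12 + (-6) + (-6) + 5 = 5
σ = (1, 2, 0, 3): 12 + 11 + 17 + 18 = 58
σ = (1, 2, 3, 0): 12 + 11 + (-6) + 25 = 42
σ = (1, 3, 0, 2): 12 + 13 + 17 + 5 = 47
σ = (1, 3, 2, 0): 12 + 13 + 24 + 25 = 74
σ = (2, 0, 1, 3): (-7) + (-6) + 10 + 18 = 15
σ = (2, 0, 3, 1): (-7) + (-6) + (-6) + 26 = 7
σ = (2, 1, 0, 3): (-7) + 12 + 17 + 18 = 40
σ = (2, 1, 3, 0): (-7) + 12 + (-6) + 25 = 24
σ = (2, 3, 0, 1): (-7) + 13 + 17 + 26 = 49
σ = (2, 3, 1, 0): (-7) + 13 + 10 + 25 = 41
σ = (3, 0, 1, 2): 13 + (-6) + 10 + 5 = 22
σ = (3, 0, 2, 1): 13 + (-6) + 24 + 26 = 57
σ = (3, 1, 0, 2): 13 + 12 + 17 + 5 = 47
σ = (3, 1, 2, 0): 13 + 12 + 24 + 25 = 74
σ = (3, 2, 0, 1): 13 + 11 + 17 + 26 = 67
σ = (3, 2, 1, 0): 13 + 11 + 10 + 25 = 59
Optimal value attained by: σ = (1, 3, 2, 0).
Answer: det⊕(W) = 74; verdict: SINGULAR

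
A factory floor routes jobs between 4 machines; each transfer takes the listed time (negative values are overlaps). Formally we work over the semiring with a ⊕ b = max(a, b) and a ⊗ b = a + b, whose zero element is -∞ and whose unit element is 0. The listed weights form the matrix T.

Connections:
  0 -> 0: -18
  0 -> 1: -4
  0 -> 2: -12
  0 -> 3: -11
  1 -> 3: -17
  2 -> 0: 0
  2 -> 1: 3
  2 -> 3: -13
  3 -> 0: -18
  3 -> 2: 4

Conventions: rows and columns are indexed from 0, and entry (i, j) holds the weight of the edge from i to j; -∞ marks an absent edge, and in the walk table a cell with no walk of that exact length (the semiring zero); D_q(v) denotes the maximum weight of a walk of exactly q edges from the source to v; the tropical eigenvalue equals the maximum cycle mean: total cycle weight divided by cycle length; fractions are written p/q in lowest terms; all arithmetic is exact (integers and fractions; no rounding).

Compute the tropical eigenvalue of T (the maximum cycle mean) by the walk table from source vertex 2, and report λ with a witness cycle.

q=0: [-∞, -∞, 0, -∞]
q=1: [0, 3, -∞, -13]
q=2: [-18, -4, -9, -11]
q=3: [-9, -6, -7, -21]
q=4: [-7, -4, -17, -20]
Optimal cycle mean attained by: cycle 0->3->2->0, total (-11) + 4 + 0, length 3.
Answer: λ = -7/3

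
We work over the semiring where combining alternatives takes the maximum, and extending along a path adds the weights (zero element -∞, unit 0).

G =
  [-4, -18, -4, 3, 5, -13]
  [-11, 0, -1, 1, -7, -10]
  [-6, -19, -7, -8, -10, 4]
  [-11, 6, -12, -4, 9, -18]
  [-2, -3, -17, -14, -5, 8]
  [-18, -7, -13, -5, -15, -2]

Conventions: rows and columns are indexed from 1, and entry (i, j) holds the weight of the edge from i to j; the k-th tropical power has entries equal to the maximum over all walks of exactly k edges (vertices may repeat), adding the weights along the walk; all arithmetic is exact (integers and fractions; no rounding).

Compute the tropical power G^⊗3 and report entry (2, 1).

G^⊗2:
  [3, 9, -8, -1, 12, 13]
  [-7, 7, -1, 1, 10, 3]
  [-10, -2, -9, -1, 1, 2]
  [7, 6, 5, 7, 5, 17]
  [-6, 1, -4, 3, 3, 6]
  [-16, 1, -8, -6, 4, -4]
G^⊗3:
  [10, 9, 8, 10, 8, 20]
  [8, 7, 6, 8, 10, 18]
  [-1, 5, -3, -1, 8, 9]
  [3, 13, 5, 12, 16, 15]
  [1, 9, 0, 2, 12, 11]
  [2, 1, 0, 2, 3, 12]
Key observation: the optimum is the walk 2->4->5->1, with weight 1 + 9 + (-2) = 8.
Optimal value attained by: walk 2->4->5->1.
Answer: (G^⊗3)[2][1] = 8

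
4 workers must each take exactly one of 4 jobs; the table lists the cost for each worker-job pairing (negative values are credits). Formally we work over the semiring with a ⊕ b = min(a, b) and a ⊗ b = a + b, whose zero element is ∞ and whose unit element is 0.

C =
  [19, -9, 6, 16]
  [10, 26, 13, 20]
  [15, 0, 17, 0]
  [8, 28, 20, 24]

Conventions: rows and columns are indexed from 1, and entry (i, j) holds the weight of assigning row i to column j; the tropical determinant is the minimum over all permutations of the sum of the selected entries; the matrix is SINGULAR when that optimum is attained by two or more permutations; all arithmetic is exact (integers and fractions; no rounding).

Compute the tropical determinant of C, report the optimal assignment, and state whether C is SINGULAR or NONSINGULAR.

σ = (1, 2, 3, 4): 19 + 26 + 17 + 24 = 86
σ = (1, 2, 4, 3): 19 + 26 + 0 + 20 = 65
σ = (1, 3, 2, 4): 19 + 13 + 0 + 24 = 56
σ = (1, 3, 4, 2): 19 + 13 + 0 + 28 = 60
σ = (1, 4, 2, 3): 19 + 20 + 0 + 20 = 59
σ = (1, 4, 3, 2): 19 + 20 + 17 + 28 = 84
σ = (2, 1, 3, 4): (-9) + 10 + 17 + 24 = 42
σ = (2, 1, 4, 3): (-9) + 10 + 0 + 20 = 21
σ = (2, 3, 1, 4): (-9) + 13 + 15 + 24 = 43
σ = (2, 3, 4, 1): (-9) + 13 + 0 + 8 = 12
σ = (2, 4, 1, 3): (-9) + 20 + 15 + 20 = 46
σ = (2, 4, 3, 1): (-9) + 20 + 17 + 8 = 36
σ = (3, 1, 2, 4): 6 + 10 + 0 + 24 = 40
σ = (3, 1, 4, 2): 6 + 10 + 0 + 28 = 44
σ = (3, 2, 1, 4): 6 + 26 + 15 + 24 = 71
σ = (3, 2, 4, 1): 6 + 26 + 0 + 8 = 40
σ = (3, 4, 1, 2): 6 + 20 + 15 + 28 = 69
σ = (3, 4, 2, 1): 6 + 20 + 0 + 8 = 34
σ = (4, 1, 2, 3): 16 + 10 + 0 + 20 = 46
σ = (4, 1, 3, 2): 16 + 10 + 17 + 28 = 71
σ = (4, 2, 1, 3): 16 + 26 + 15 + 20 = 77
σ = (4, 2, 3, 1): 16 + 26 + 17 + 8 = 67
σ = (4, 3, 1, 2): 16 + 13 + 15 + 28 = 72
σ = (4, 3, 2, 1): 16 + 13 + 0 + 8 = 37
Optimal value attained by: σ = (2, 3, 4, 1).
Answer: det⊕(C) = 12; verdict: NONSINGULAR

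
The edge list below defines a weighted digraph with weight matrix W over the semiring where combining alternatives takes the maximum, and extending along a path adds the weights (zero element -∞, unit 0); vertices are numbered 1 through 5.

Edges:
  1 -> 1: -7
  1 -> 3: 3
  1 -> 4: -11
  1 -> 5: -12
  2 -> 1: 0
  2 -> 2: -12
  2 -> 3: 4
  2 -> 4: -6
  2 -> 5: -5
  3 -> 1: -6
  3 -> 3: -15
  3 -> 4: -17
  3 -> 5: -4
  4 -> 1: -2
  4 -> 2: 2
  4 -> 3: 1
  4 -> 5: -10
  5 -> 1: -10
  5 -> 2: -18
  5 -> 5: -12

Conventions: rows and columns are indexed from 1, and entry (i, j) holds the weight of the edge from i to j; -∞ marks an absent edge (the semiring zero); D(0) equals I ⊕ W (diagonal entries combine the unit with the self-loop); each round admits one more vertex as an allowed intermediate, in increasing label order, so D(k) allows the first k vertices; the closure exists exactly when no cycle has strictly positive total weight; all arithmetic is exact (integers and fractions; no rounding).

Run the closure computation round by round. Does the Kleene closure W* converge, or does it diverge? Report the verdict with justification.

D(0):
  [0, -∞, 3, -11, -12]
  [0, 0, 4, -6, -5]
  [-6, -∞, 0, -17, -4]
  [-2, 2, 1, 0, -10]
  [-10, -18, -∞, -∞, 0]
D(1):
  [0, -∞, 3, -11, -12]
  [0, 0, 4, -6, -5]
  [-6, -∞, 0, -17, -4]
  [-2, 2, 1, 0, -10]
  [-10, -18, -7, -21, 0]
D(2):
  [0, -∞, 3, -11, -12]
  [0, 0, 4, -6, -5]
  [-6, -∞, 0, -17, -4]
  [2, 2, 6, 0, -3]
  [-10, -18, -7, -21, 0]
D(3):
  [0, -∞, 3, -11, -1]
  [0, 0, 4, -6, 0]
  [-6, -∞, 0, -17, -4]
  [2, 2, 6, 0, 2]
  [-10, -18, -7, -21, 0]
D(4):
  [0, -9, 3, -11, -1]
  [0, 0, 4, -6, 0]
  [-6, -15, 0, -17, -4]
  [2, 2, 6, 0, 2]
  [-10, -18, -7, -21, 0]
D(5):
  [0, -9, 3, -11, -1]
  [0, 0, 4, -6, 0]
  [-6, -15, 0, -17, -4]
  [2, 2, 6, 0, 2]
  [-10, -18, -7, -21, 0]
Key observation: every diagonal entry stays at the unit through all rounds, so no improving cycle exists.
Answer: CONVERGES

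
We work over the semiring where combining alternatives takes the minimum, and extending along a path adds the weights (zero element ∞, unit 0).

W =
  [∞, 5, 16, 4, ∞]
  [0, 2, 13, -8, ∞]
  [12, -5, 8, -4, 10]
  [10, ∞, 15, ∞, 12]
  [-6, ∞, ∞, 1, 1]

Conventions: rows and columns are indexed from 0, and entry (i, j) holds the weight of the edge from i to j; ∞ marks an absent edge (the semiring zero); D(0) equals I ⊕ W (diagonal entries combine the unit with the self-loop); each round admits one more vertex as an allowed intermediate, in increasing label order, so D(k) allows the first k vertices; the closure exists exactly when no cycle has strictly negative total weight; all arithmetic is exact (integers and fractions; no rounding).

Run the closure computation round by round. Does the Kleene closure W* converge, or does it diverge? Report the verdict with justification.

D(0):
  [0, 5, 16, 4, ∞]
  [0, 0, 13, -8, ∞]
  [12, -5, 0, -4, 10]
  [10, ∞, 15, 0, 12]
  [-6, ∞, ∞, 1, 0]
D(1):
  [0, 5, 16, 4, ∞]
  [0, 0, 13, -8, ∞]
  [12, -5, 0, -4, 10]
  [10, 15, 15, 0, 12]
  [-6, -1, 10, -2, 0]
D(2):
  [0, 5, 16, -3, ∞]
  [0, 0, 13, -8, ∞]
  [-5, -5, 0, -13, 10]
  [10, 15, 15, 0, 12]
  [-6, -1, 10, -9, 0]
D(3):
  [0, 5, 16, -3, 26]
  [0, 0, 13, -8, 23]
  [-5, -5, 0, -13, 10]
  [10, 10, 15, 0, 12]
  [-6, -1, 10, -9, 0]
D(4):
  [0, 5, 12, -3, 9]
  [0, 0, 7, -8, 4]
  [-5, -5, 0, -13, -1]
  [10, 10, 15, 0, 12]
  [-6, -1, 6, -9, 0]
D(5):
  [0, 5, 12, -3, 9]
  [-2, 0, 7, -8, 4]
  [-7, -5, 0, -13, -1]
  [6, 10, 15, 0, 12]
  [-6, -1, 6, -9, 0]
Key observation: every diagonal entry stays at the unit through all rounds, so no improving cycle exists.
Answer: CONVERGES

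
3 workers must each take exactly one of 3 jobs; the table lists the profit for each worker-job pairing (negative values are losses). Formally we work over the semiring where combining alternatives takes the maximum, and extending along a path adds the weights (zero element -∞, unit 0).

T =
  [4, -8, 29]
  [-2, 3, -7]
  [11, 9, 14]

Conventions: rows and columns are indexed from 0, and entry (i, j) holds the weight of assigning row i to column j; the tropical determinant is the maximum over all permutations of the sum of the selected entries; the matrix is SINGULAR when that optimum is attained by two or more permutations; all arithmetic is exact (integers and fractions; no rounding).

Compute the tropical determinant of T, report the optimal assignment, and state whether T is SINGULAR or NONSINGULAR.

σ = (0, 1, 2): 4 + 3 + 14 = 21
σ = (0, 2, 1): 4 + (-7) + 9 = 6
σ = (1, 0, 2): (-8) + (-2) + 14 = 4
σ = (1, 2, 0): (-8) + (-7) + 11 = -4
σ = (2, 0, 1): 29 + (-2) + 9 = 36
σ = (2, 1, 0): 29 + 3 + 11 = 43
Optimal value attained by: σ = (2, 1, 0).
Answer: det⊕(T) = 43; verdict: NONSINGULAR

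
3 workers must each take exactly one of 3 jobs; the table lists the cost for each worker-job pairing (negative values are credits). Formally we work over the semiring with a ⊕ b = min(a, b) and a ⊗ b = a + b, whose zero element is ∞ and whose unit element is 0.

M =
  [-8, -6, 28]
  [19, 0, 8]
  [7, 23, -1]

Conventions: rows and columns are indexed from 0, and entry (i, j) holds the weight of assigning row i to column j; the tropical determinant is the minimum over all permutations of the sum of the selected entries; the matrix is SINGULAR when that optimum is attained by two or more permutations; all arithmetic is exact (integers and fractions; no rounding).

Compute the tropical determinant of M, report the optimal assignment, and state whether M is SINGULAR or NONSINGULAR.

σ = (0, 1, 2): (-8) + 0 + (-1) = -9
σ = (0, 2, 1): (-8) + 8 + 23 = 23
σ = (1, 0, 2): (-6) + 19 + (-1) = 12
σ = (1, 2, 0): (-6) + 8 + 7 = 9
σ = (2, 0, 1): 28 + 19 + 23 = 70
σ = (2, 1, 0): 28 + 0 + 7 = 35
Optimal value attained by: σ = (0, 1, 2).
Answer: det⊕(M) = -9; verdict: NONSINGULAR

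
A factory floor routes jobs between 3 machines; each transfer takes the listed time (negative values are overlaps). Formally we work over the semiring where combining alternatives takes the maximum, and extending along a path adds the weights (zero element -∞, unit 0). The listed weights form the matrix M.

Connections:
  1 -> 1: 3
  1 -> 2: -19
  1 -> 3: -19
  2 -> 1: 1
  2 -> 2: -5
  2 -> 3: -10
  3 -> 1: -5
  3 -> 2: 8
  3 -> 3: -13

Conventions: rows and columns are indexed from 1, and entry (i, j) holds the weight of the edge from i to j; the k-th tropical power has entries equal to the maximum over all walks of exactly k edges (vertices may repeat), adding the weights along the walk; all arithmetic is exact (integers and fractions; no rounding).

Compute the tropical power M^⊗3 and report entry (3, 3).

M^⊗2:
  [6, -11, -16]
  [4, -2, -15]
  [9, 3, -2]
M^⊗3:
  [9, -8, -13]
  [7, -7, -12]
  [12, 6, -7]
Key observation: the optimum is the walk 3->2->2->3, with weight 8 + (-5) + (-10) = -7.
Optimal value attained by: walk 3->2->2->3.
Answer: (M^⊗3)[3][3] = -7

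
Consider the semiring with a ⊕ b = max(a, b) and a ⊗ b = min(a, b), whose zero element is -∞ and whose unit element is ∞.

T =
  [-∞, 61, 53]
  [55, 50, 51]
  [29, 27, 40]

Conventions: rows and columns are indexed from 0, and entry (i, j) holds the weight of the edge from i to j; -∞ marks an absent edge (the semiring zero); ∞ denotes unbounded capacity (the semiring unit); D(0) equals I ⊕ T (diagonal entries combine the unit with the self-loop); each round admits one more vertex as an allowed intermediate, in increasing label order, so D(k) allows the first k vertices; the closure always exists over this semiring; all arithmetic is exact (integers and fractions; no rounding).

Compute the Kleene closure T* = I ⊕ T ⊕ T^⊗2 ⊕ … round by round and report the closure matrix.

D(0):
  [∞, 61, 53]
  [55, ∞, 51]
  [29, 27, ∞]
D(1):
  [∞, 61, 53]
  [55, ∞, 53]
  [29, 29, ∞]
D(2):
  [∞, 61, 53]
  [55, ∞, 53]
  [29, 29, ∞]
D(3):
  [∞, 61, 53]
  [55, ∞, 53]
  [29, 29, ∞]
Answer: T* = [[∞, 61, 53], [55, ∞, 53], [29, 29, ∞]]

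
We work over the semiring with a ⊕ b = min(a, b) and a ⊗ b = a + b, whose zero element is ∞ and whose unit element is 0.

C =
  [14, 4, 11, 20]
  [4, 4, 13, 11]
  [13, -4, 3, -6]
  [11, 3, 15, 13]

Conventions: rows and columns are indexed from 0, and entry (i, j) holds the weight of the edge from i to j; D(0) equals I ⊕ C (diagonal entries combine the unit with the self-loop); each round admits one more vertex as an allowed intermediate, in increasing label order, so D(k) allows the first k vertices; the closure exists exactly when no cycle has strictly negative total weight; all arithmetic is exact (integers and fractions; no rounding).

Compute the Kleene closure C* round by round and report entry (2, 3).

D(0):
  [0, 4, 11, 20]
  [4, 0, 13, 11]
  [13, -4, 0, -6]
  [11, 3, 15, 0]
D(1):
  [0, 4, 11, 20]
  [4, 0, 13, 11]
  [13, -4, 0, -6]
  [11, 3, 15, 0]
D(2):
  [0, 4, 11, 15]
  [4, 0, 13, 11]
  [0, -4, 0, -6]
  [7, 3, 15, 0]
D(3):
  [0, 4, 11, 5]
  [4, 0, 13, 7]
  [0, -4, 0, -6]
  [7, 3, 15, 0]
D(4):
  [0, 4, 11, 5]
  [4, 0, 13, 7]
  [0, -4, 0, -6]
  [7, 3, 15, 0]
Answer: C*[2][3] = -6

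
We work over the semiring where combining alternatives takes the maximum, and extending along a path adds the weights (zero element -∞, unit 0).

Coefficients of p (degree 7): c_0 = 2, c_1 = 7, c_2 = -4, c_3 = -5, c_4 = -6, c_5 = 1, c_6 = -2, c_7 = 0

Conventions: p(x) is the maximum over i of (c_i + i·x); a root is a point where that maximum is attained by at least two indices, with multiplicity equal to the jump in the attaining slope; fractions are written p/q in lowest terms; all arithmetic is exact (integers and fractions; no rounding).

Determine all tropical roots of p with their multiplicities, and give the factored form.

hull edge (i=0, c=2) to (i=1, c=7): slope 5, span 1
hull edge (i=1, c=7) to (i=7, c=0): slope -7/6, span 6
Factored form: p(x) = 0 ⊗ (x ⊕ (-5)) ⊗ (x ⊕ 7/6) ⊗ (x ⊕ 7/6) ⊗ (x ⊕ 7/6) ⊗ (x ⊕ 7/6) ⊗ (x ⊕ 7/6) ⊗ (x ⊕ 7/6)
Answer: roots = -5 (mult 1), 7/6 (mult 6)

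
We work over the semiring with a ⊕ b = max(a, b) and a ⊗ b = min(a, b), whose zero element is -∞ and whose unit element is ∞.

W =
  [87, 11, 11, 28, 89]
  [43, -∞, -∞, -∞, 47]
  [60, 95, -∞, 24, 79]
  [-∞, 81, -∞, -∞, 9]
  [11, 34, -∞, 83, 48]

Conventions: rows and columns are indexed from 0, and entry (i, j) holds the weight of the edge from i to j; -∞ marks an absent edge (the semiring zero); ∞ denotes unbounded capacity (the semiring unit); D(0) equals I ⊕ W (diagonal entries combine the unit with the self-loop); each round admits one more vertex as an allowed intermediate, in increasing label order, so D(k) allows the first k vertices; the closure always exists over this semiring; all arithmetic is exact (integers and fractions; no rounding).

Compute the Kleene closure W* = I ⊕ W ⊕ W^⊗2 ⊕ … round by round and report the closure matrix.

D(0):
  [∞, 11, 11, 28, 89]
  [43, ∞, -∞, -∞, 47]
  [60, 95, ∞, 24, 79]
  [-∞, 81, -∞, ∞, 9]
  [11, 34, -∞, 83, ∞]
D(1):
  [∞, 11, 11, 28, 89]
  [43, ∞, 11, 28, 47]
  [60, 95, ∞, 28, 79]
  [-∞, 81, -∞, ∞, 9]
  [11, 34, 11, 83, ∞]
D(2):
  [∞, 11, 11, 28, 89]
  [43, ∞, 11, 28, 47]
  [60, 95, ∞, 28, 79]
  [43, 81, 11, ∞, 47]
  [34, 34, 11, 83, ∞]
D(3):
  [∞, 11, 11, 28, 89]
  [43, ∞, 11, 28, 47]
  [60, 95, ∞, 28, 79]
  [43, 81, 11, ∞, 47]
  [34, 34, 11, 83, ∞]
D(4):
  [∞, 28, 11, 28, 89]
  [43, ∞, 11, 28, 47]
  [60, 95, ∞, 28, 79]
  [43, 81, 11, ∞, 47]
  [43, 81, 11, 83, ∞]
D(5):
  [∞, 81, 11, 83, 89]
  [43, ∞, 11, 47, 47]
  [60, 95, ∞, 79, 79]
  [43, 81, 11, ∞, 47]
  [43, 81, 11, 83, ∞]
Answer: W* = [[∞, 81, 11, 83, 89], [43, ∞, 11, 47, 47], [60, 95, ∞, 79, 79], [43, 81, 11, ∞, 47], [43, 81, 11, 83, ∞]]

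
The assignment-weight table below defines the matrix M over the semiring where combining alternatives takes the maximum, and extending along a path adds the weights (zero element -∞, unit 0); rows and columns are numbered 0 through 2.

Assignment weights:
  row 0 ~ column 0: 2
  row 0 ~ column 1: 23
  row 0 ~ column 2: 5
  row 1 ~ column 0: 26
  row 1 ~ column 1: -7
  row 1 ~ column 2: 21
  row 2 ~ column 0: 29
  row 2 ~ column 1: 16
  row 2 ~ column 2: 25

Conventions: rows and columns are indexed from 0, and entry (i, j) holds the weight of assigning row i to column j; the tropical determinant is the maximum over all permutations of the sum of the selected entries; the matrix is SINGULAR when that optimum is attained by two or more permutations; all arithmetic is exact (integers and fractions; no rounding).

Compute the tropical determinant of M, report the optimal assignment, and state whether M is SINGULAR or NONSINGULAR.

σ = (0, 1, 2): 2 + (-7) + 25 = 20
σ = (0, 2, 1): 2 + 21 + 16 = 39
σ = (1, 0, 2): 23 + 26 + 25 = 74
σ = (1, 2, 0): 23 + 21 + 29 = 73
σ = (2, 0, 1): 5 + 26 + 16 = 47
σ = (2, 1, 0): 5 + (-7) + 29 = 27
Optimal value attained by: σ = (1, 0, 2).
Answer: det⊕(M) = 74; verdict: NONSINGULAR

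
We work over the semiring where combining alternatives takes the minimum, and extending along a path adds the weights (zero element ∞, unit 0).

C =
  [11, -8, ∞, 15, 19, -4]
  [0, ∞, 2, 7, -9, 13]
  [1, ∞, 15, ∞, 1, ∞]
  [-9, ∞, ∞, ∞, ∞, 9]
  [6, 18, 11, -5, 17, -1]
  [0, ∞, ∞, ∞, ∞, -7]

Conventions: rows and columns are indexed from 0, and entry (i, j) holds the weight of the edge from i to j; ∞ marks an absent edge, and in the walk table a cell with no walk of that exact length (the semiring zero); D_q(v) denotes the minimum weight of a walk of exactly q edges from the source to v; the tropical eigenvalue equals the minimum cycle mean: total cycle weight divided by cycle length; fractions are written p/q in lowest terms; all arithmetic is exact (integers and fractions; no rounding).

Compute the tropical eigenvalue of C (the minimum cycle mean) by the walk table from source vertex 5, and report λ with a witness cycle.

q=0: [∞, ∞, ∞, ∞, ∞, 0]
q=1: [0, ∞, ∞, ∞, ∞, -7]
q=2: [-7, -8, ∞, 15, 19, -14]
q=3: [-14, -15, -6, -1, -17, -21]
q=4: [-21, -22, -13, -22, -24, -28]
q=5: [-31, -29, -20, -29, -31, -35]
q=6: [-38, -39, -27, -36, -38, -42]
Optimal cycle mean attained by: cycle 0->1->4->3->0, total (-8) + (-9) + (-5) + (-9), length 4.
Answer: λ = -31/4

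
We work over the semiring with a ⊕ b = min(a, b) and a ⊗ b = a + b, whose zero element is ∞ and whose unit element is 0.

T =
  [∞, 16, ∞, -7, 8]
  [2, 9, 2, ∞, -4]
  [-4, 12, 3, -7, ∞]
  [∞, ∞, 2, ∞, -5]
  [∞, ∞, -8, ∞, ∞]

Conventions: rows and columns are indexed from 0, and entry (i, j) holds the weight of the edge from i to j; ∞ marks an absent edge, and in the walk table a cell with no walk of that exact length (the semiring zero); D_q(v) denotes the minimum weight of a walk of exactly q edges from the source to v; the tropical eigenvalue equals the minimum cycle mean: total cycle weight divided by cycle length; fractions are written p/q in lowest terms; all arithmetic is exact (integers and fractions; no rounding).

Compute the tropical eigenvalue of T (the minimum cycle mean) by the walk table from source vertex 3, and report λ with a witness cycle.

q=0: [∞, ∞, ∞, 0, ∞]
q=1: [∞, ∞, 2, ∞, -5]
q=2: [-2, 14, -13, -5, ∞]
q=3: [-17, -1, -10, -20, -10]
q=4: [-14, -1, -18, -24, -25]
q=5: [-22, -6, -33, -25, -29]
Optimal cycle mean attained by: cycle 2->3->4->2, total (-7) + (-5) + (-8), length 3.
Answer: λ = -20/3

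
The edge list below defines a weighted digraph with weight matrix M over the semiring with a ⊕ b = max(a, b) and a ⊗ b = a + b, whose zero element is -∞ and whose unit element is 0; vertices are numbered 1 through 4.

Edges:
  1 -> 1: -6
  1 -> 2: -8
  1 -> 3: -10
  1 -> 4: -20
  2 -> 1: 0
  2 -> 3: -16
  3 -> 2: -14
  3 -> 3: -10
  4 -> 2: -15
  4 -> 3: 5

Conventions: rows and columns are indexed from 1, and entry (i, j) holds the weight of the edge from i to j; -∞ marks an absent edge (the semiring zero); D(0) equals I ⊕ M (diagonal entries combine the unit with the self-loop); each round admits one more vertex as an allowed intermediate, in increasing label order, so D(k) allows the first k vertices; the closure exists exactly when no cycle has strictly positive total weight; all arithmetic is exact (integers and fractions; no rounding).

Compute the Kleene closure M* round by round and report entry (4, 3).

D(0):
  [0, -8, -10, -20]
  [0, 0, -16, -∞]
  [-∞, -14, 0, -∞]
  [-∞, -15, 5, 0]
D(1):
  [0, -8, -10, -20]
  [0, 0, -10, -20]
  [-∞, -14, 0, -∞]
  [-∞, -15, 5, 0]
D(2):
  [0, -8, -10, -20]
  [0, 0, -10, -20]
  [-14, -14, 0, -34]
  [-15, -15, 5, 0]
D(3):
  [0, -8, -10, -20]
  [0, 0, -10, -20]
  [-14, -14, 0, -34]
  [-9, -9, 5, 0]
D(4):
  [0, -8, -10, -20]
  [0, 0, -10, -20]
  [-14, -14, 0, -34]
  [-9, -9, 5, 0]
Answer: M*[4][3] = 5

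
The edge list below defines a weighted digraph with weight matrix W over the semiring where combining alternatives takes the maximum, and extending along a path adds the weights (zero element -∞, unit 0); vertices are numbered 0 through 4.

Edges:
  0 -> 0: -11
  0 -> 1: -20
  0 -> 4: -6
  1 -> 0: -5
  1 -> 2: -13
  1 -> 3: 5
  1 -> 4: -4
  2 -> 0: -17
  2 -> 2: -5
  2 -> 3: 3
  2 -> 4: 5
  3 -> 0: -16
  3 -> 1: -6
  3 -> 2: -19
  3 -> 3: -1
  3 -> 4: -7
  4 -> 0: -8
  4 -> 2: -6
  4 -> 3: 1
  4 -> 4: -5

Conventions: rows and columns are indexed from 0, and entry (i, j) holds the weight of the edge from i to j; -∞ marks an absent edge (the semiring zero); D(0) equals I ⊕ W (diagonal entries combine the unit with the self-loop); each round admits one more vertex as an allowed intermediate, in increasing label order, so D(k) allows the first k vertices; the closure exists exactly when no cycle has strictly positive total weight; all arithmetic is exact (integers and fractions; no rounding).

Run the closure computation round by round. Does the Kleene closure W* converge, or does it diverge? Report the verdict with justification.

D(0):
  [0, -20, -∞, -∞, -6]
  [-5, 0, -13, 5, -4]
  [-17, -∞, 0, 3, 5]
  [-16, -6, -19, 0, -7]
  [-8, -∞, -6, 1, 0]
D(1):
  [0, -20, -∞, -∞, -6]
  [-5, 0, -13, 5, -4]
  [-17, -37, 0, 3, 5]
  [-16, -6, -19, 0, -7]
  [-8, -28, -6, 1, 0]
D(2):
  [0, -20, -33, -15, -6]
  [-5, 0, -13, 5, -4]
  [-17, -37, 0, 3, 5]
  [-11, -6, -19, 0, -7]
  [-8, -28, -6, 1, 0]
D(3):
  [0, -20, -33, -15, -6]
  [-5, 0, -13, 5, -4]
  [-17, -37, 0, 3, 5]
  [-11, -6, -19, 0, -7]
  [-8, -28, -6, 1, 0]
D(4):
  [0, -20, -33, -15, -6]
  [-5, 0, -13, 5, -2]
  [-8, -3, 0, 3, 5]
  [-11, -6, -19, 0, -7]
  [-8, -5, -6, 1, 0]
D(5):
  [0, -11, -12, -5, -6]
  [-5, 0, -8, 5, -2]
  [-3, 0, 0, 6, 5]
  [-11, -6, -13, 0, -7]
  [-8, -5, -6, 1, 0]
Key observation: every diagonal entry stays at the unit through all rounds, so no improving cycle exists.
Answer: CONVERGES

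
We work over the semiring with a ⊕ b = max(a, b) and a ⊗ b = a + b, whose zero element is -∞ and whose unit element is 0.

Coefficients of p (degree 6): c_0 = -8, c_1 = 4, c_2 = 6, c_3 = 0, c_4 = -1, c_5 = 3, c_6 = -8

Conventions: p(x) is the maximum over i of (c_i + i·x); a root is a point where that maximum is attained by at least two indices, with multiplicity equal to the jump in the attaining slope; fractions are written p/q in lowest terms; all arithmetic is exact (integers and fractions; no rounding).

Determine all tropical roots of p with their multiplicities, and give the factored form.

hull edge (i=0, c=-8) to (i=1, c=4): slope 12, span 1
hull edge (i=1, c=4) to (i=2, c=6): slope 2, span 1
hull edge (i=2, c=6) to (i=5, c=3): slope -1, span 3
hull edge (i=5, c=3) to (i=6, c=-8): slope -11, span 1
Factored form: p(x) = -8 ⊗ (x ⊕ (-12)) ⊗ (x ⊕ (-2)) ⊗ (x ⊕ 1) ⊗ (x ⊕ 1) ⊗ (x ⊕ 1) ⊗ (x ⊕ 11)
Answer: roots = -12 (mult 1), -2 (mult 1), 1 (mult 3), 11 (mult 1)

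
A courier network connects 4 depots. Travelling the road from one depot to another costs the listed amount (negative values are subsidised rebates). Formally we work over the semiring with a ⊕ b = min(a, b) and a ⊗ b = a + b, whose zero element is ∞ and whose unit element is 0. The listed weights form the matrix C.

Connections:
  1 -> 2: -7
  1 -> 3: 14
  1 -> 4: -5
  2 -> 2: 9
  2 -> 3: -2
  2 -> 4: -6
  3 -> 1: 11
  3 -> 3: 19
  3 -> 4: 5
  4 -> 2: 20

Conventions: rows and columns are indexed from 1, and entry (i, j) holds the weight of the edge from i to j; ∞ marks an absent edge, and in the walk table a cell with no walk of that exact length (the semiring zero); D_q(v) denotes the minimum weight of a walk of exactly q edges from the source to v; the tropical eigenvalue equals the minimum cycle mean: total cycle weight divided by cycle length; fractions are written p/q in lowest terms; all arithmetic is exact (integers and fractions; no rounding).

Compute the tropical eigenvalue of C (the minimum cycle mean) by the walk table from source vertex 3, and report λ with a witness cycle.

q=0: [∞, ∞, 0, ∞]
q=1: [11, ∞, 19, 5]
q=2: [30, 4, 25, 6]
q=3: [36, 13, 2, -2]
q=4: [13, 18, 11, 7]
Optimal cycle mean attained by: cycle 1->2->3->1, total (-7) + (-2) + 11, length 3.
Answer: λ = 2/3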